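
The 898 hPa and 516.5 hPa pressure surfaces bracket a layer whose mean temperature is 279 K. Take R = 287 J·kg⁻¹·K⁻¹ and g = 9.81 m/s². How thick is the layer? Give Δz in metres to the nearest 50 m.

Δz ≈ 4500 m

Hypsometric equation: Δz = (R T̄/g) ln(P₁/P₂).
R T̄/g = 287 × 279 / 9.81 = 8162.4 m.
ln(898/516.5) = ln(1.7386) = 0.55308.
Δz = 8162.4 × 0.55308 = 4514.5 m.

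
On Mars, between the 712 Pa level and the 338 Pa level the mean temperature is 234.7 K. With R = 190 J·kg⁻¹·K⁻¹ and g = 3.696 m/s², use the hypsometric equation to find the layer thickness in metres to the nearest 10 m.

Δz ≈ 8990 m

Hypsometric equation: Δz = (R T̄/g) ln(P₁/P₂).
R T̄/g = 190 × 234.7 / 3.696 = 12065 m.
ln(712/338) = ln(2.1065) = 0.74503.
Δz = 12065 × 0.74503 = 8988.8 m.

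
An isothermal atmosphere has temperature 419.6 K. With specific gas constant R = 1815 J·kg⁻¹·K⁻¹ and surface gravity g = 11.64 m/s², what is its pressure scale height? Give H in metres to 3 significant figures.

The scale height of an isothermal atmosphere is H = RT/g.
H = 1815 × 419.6 / 11.64 = 761570/11.64 = 65427 m.

H ≈ 65400 m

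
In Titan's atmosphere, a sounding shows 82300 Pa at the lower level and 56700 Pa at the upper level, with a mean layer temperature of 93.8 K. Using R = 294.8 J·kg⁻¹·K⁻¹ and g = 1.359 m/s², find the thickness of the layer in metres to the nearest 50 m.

Hypsometric equation: Δz = (R T̄/g) ln(P₁/P₂).
R T̄/g = 294.8 × 93.8 / 1.359 = 20347 m.
ln(82300/56700) = ln(1.4515) = 0.37260.
Δz = 20347 × 0.37260 = 7581.3 m.

Δz ≈ 7600 m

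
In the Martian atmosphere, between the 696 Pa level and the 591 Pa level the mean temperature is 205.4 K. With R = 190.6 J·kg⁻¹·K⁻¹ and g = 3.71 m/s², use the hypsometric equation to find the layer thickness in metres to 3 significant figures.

Δz ≈ 1730 m

Hypsometric equation: Δz = (R T̄/g) ln(P₁/P₂).
R T̄/g = 190.6 × 205.4 / 3.71 = 10552 m.
ln(696/591) = ln(1.1777) = 0.16356.
Δz = 10552 × 0.16356 = 1725.9 m.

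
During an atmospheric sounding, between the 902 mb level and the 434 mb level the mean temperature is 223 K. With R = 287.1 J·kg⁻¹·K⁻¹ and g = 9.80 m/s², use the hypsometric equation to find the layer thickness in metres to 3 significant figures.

Hypsometric equation: Δz = (R T̄/g) ln(P₁/P₂).
R T̄/g = 287.1 × 223 / 9.80 = 6533.0 m.
ln(902/434) = ln(2.0783) = 0.73155.
Δz = 6533.0 × 0.73155 = 4779.2 m.

Δz ≈ 4780 m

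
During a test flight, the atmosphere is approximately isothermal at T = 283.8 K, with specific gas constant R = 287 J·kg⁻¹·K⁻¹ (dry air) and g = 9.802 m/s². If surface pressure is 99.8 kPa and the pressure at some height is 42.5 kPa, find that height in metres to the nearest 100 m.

Scale height: H = RT/g = 287 × 283.8 / 9.802 = 8309.6 m.
Invert the barometric formula: z = H ln(P₀/P).
P₀/P = 99.8/42.5 = 2.3482; ln(2.3482) = 0.85365.
z = 8309.6 × 0.85365 = 7093.5 m.

z ≈ 7100 m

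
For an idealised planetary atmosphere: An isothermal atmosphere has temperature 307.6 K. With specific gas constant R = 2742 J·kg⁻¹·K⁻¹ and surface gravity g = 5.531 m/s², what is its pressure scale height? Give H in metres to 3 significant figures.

H ≈ 152000 m

The scale height of an isothermal atmosphere is H = RT/g.
H = 2742 × 307.6 / 5.531 = 843440/5.531 = 152490 m.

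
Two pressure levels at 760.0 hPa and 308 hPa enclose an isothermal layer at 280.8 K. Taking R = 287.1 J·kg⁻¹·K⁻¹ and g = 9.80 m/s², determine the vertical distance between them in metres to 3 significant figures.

Hypsometric equation: Δz = (R T̄/g) ln(P₁/P₂).
R T̄/g = 287.1 × 280.8 / 9.80 = 8226.3 m.
ln(760.0/308) = ln(2.4675) = 0.90321.
Δz = 8226.3 × 0.90321 = 7430.1 m.

Δz ≈ 7430 m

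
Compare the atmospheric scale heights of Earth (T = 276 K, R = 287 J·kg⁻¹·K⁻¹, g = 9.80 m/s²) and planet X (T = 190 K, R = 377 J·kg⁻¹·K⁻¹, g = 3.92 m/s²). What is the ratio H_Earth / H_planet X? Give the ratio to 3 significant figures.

H_Earth/H_planet X ≈ 0.442

H = RT/g for each body.
H_Earth = 287 × 276 / 9.80 = 8082.9 m.
H_planet X = 377 × 190 / 3.92 = 18273 m.
H_Earth/H_planet X = 8082.9/18273 = 0.44234.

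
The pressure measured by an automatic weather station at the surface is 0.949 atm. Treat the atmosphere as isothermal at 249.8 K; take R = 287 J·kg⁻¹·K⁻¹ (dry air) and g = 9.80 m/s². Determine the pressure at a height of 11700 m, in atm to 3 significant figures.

Scale height: H = RT/g = 287 × 249.8 / 9.80 = 7315.6 m.
Barometric formula: P = P₀ exp(−z/H).
z/H = 11700/7315.6 = 1.5993; exp(−1.5993) = 0.20204.
P = 0.949 × 0.20204 = 0.19174 atm.

P ≈ 0.192 atm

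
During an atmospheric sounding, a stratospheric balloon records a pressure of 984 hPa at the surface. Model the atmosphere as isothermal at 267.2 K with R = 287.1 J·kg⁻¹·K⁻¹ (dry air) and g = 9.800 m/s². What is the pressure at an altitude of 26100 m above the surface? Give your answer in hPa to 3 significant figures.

Scale height: H = RT/g = 287.1 × 267.2 / 9.800 = 7827.9 m.
Barometric formula: P = P₀ exp(−z/H).
z/H = 26100/7827.9 = 3.3342; exp(−3.3342) = 0.035643.
P = 984 × 0.035643 = 35.073 hPa.

P ≈ 35.1 hPa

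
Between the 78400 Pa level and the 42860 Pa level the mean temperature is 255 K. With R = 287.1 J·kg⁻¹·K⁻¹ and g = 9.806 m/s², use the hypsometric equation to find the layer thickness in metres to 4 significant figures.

Δz ≈ 4509 m

Hypsometric equation: Δz = (R T̄/g) ln(P₁/P₂).
R T̄/g = 287.1 × 255 / 9.806 = 7465.9 m.
ln(78400/42860) = ln(1.8292) = 0.60388.
Δz = 7465.9 × 0.60388 = 4508.5 m.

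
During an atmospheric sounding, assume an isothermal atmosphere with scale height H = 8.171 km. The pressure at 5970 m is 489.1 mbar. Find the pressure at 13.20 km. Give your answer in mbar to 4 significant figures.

P ≈ 201.9 mbar

Between two levels, P₂ = P₁ exp(−Δz/H) with Δz = z₂ − z₁.
Δz = 13200 − 5970.0 = 7230.0 m; Δz/H = 7230.0/8171.0 = 0.88484.
P₂ = 489.1 × exp(−0.88484) = 489.1 × 0.41278 = 201.89 mbar.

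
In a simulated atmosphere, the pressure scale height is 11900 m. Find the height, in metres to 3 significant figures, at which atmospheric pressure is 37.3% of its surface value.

z ≈ 11700 m

Set P/P₀ = exp(−z/H) = 0.373, so z = −H ln(0.373).
−ln(0.373) = 0.98618; z = 11900 × 0.98618 = 11736 m.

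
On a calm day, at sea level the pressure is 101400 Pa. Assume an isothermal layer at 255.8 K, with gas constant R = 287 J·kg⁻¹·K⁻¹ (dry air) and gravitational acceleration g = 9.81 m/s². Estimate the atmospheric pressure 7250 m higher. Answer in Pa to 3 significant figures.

P ≈ 38500 Pa

Scale height: H = RT/g = 287 × 255.8 / 9.81 = 7483.6 m.
Barometric formula: P = P₀ exp(−z/H).
z/H = 7250.0/7483.6 = 0.96879; exp(−0.96879) = 0.37954.
P = 101400 × 0.37954 = 38485 Pa.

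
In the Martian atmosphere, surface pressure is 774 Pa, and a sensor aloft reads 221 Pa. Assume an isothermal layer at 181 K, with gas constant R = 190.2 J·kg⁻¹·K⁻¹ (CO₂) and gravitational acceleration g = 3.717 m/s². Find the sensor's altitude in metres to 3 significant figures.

Scale height: H = RT/g = 190.2 × 181 / 3.717 = 9261.8 m.
Invert the barometric formula: z = H ln(P₀/P).
P₀/P = 774/221 = 3.5023; ln(3.5023) = 1.2534.
z = 9261.8 × 1.2534 = 11609 m.

z ≈ 11600 m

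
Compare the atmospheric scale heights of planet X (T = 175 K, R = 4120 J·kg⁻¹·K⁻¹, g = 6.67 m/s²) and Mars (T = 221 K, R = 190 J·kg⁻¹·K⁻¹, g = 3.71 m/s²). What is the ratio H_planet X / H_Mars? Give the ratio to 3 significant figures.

H = RT/g for each body.
H_planet X = 4120 × 175 / 6.67 = 108100 m.
H_Mars = 190 × 221 / 3.71 = 11318 m.
H_planet X/H_Mars = 108100/11318 = 9.5512.

H_planet X/H_Mars ≈ 9.55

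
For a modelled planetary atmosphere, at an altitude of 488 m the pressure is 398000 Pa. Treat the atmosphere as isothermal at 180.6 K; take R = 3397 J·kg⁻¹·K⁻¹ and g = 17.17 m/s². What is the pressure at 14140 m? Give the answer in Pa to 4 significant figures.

Scale height: H = RT/g = 3397 × 180.6 / 17.17 = 35731 m.
Between two levels, P₂ = P₁ exp(−Δz/H) with Δz = z₂ − z₁.
Δz = 14140 − 488.00 = 13652 m; Δz/H = 13652/35731 = 0.38208.
P₂ = 398000 × exp(−0.38208) = 398000 × 0.68244 = 271610 Pa.

P ≈ 271600 Pa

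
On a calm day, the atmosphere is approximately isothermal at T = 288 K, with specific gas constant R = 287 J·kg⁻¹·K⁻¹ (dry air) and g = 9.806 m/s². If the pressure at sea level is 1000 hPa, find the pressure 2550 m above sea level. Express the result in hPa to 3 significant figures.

P ≈ 739 hPa

Scale height: H = RT/g = 287 × 288 / 9.806 = 8429.1 m.
Barometric formula: P = P₀ exp(−z/H).
z/H = 2550.0/8429.1 = 0.30252; exp(−0.30252) = 0.73895.
P = 1000 × 0.73895 = 738.95 hPa.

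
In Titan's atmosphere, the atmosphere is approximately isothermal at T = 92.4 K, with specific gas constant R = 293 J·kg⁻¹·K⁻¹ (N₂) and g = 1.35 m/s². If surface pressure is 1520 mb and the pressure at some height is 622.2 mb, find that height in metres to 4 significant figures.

Scale height: H = RT/g = 293 × 92.4 / 1.35 = 20054 m.
Invert the barometric formula: z = H ln(P₀/P).
P₀/P = 1520/622.2 = 2.4429; ln(2.4429) = 0.89319.
z = 20054 × 0.89319 = 17912 m.

z ≈ 17910 m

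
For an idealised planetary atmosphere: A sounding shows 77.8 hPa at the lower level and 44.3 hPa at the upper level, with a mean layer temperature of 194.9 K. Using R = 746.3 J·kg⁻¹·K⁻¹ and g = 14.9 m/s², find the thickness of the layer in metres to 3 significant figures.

Δz ≈ 5500 m

Hypsometric equation: Δz = (R T̄/g) ln(P₁/P₂).
R T̄/g = 746.3 × 194.9 / 14.9 = 9762.0 m.
ln(77.8/44.3) = ln(1.7562) = 0.56315.
Δz = 9762.0 × 0.56315 = 5497.5 m.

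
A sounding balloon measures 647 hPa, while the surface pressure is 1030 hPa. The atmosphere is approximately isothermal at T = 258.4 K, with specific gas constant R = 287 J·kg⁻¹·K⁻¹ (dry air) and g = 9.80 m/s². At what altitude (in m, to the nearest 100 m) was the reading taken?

Scale height: H = RT/g = 287 × 258.4 / 9.80 = 7567.4 m.
Invert the barometric formula: z = H ln(P₀/P).
P₀/P = 1030/647 = 1.5920; ln(1.5920) = 0.46499.
z = 7567.4 × 0.46499 = 3518.8 m.

z ≈ 3500 m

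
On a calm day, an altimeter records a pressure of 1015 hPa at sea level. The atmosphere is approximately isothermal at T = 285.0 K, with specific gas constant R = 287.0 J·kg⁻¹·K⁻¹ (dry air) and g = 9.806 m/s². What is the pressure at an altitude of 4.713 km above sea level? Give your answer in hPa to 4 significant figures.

P ≈ 576.9 hPa

Scale height: H = RT/g = 287.0 × 285.0 / 9.806 = 8341.3 m.
Barometric formula: P = P₀ exp(−z/H).
z/H = 4713.0/8341.3 = 0.56502; exp(−0.56502) = 0.56835.
P = 1015 × 0.56835 = 576.88 hPa.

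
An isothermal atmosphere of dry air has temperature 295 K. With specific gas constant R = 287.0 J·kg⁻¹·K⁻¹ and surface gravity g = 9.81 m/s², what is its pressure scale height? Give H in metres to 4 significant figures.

The scale height of an isothermal atmosphere is H = RT/g.
H = 287.0 × 295 / 9.81 = 84665/9.81 = 8630.5 m.

H ≈ 8630 m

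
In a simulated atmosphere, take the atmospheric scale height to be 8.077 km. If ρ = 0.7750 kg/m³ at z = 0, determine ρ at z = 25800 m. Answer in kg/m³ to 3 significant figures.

ρ ≈ 0.0318 kg/m³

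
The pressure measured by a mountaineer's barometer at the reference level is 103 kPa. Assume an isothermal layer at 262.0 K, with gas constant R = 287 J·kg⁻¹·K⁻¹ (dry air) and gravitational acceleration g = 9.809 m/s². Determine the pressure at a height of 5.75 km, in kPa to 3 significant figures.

Scale height: H = RT/g = 287 × 262.0 / 9.809 = 7665.8 m.
Barometric formula: P = P₀ exp(−z/H).
z/H = 5750.0/7665.8 = 0.75008; exp(−0.75008) = 0.47233.
P = 103 × 0.47233 = 48.650 kPa.

P ≈ 48.6 kPa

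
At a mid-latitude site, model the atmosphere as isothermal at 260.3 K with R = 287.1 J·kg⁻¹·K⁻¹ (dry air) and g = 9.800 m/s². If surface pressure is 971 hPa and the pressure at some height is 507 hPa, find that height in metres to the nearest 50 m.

z ≈ 4950 m

Scale height: H = RT/g = 287.1 × 260.3 / 9.800 = 7625.7 m.
Invert the barometric formula: z = H ln(P₀/P).
P₀/P = 971/507 = 1.9152; ln(1.9152) = 0.64982.
z = 7625.7 × 0.64982 = 4955.3 m.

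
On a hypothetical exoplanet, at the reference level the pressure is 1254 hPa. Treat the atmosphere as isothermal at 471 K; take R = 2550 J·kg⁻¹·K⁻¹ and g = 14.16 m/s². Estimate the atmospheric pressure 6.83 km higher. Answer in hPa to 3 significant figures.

Scale height: H = RT/g = 2550 × 471 / 14.16 = 84820 m.
Barometric formula: P = P₀ exp(−z/H).
z/H = 6830.0/84820 = 0.080523; exp(−0.080523) = 0.92263.
P = 1254 × 0.92263 = 1157.0 hPa.

P ≈ 1160 hPa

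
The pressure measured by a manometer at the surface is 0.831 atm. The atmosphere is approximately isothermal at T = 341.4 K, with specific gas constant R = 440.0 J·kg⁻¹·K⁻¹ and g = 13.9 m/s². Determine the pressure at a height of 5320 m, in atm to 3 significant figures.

P ≈ 0.508 atm

Scale height: H = RT/g = 440.0 × 341.4 / 13.9 = 10807 m.
Barometric formula: P = P₀ exp(−z/H).
z/H = 5320.0/10807 = 0.49227; exp(−0.49227) = 0.61124.
P = 0.831 × 0.61124 = 0.50794 atm.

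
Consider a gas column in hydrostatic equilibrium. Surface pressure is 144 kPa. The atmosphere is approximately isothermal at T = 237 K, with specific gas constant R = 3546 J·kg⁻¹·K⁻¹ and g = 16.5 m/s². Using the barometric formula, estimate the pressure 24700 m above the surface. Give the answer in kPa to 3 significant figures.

Scale height: H = RT/g = 3546 × 237 / 16.5 = 50933 m.
Barometric formula: P = P₀ exp(−z/H).
z/H = 24700/50933 = 0.48495; exp(−0.48495) = 0.61573.
P = 144 × 0.61573 = 88.665 kPa.

P ≈ 88.7 kPa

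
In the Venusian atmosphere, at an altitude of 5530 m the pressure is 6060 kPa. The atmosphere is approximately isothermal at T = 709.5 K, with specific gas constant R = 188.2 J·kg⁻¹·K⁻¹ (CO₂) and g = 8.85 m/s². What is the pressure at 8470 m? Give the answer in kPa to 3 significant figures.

P ≈ 4990 kPa

Scale height: H = RT/g = 188.2 × 709.5 / 8.85 = 15088 m.
Between two levels, P₂ = P₁ exp(−Δz/H) with Δz = z₂ − z₁.
Δz = 8470.0 − 5530.0 = 2940.0 m; Δz/H = 2940.0/15088 = 0.19486.
P₂ = 6060 × exp(−0.19486) = 6060 × 0.82295 = 4987.1 kPa.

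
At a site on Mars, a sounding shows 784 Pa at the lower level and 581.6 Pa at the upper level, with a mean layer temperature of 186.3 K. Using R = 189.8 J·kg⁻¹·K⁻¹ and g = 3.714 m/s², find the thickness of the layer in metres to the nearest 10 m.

Δz ≈ 2840 m

Hypsometric equation: Δz = (R T̄/g) ln(P₁/P₂).
R T̄/g = 189.8 × 186.3 / 3.714 = 9520.7 m.
ln(784/581.6) = ln(1.3480) = 0.29862.
Δz = 9520.7 × 0.29862 = 2843.1 m.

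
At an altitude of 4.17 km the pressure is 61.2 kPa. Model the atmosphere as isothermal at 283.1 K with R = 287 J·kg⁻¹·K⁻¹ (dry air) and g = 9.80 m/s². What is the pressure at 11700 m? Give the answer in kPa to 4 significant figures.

P ≈ 24.68 kPa

Scale height: H = RT/g = 287 × 283.1 / 9.80 = 8290.8 m.
Between two levels, P₂ = P₁ exp(−Δz/H) with Δz = z₂ − z₁.
Δz = 11700 − 4170.0 = 7530.0 m; Δz/H = 7530.0/8290.8 = 0.90824.
P₂ = 61.2 × exp(−0.90824) = 61.2 × 0.40323 = 24.678 kPa.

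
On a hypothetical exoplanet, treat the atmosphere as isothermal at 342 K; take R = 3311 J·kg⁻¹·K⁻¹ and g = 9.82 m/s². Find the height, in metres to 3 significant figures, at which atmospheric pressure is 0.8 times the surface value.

z ≈ 25700 m

Scale height: H = RT/g = 3311 × 342 / 9.82 = 115310 m.
Set P/P₀ = exp(−z/H) = 0.8, so z = −H ln(0.8).
−ln(0.8) = 0.22314; z = 115310 × 0.22314 = 25730 m.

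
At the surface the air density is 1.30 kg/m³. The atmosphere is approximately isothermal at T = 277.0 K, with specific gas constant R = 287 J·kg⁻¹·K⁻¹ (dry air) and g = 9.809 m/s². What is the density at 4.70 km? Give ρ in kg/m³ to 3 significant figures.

Scale height: H = RT/g = 287 × 277.0 / 9.809 = 8104.7 m.
In an isothermal atmosphere, density decays like pressure: ρ = ρ₀ exp(−z/H).
z/H = 4700.0/8104.7 = 0.57991; exp(−0.57991) = 0.55995.
ρ = 1.30 × 0.55995 = 0.72793 kg/m³.

ρ ≈ 0.728 kg/m³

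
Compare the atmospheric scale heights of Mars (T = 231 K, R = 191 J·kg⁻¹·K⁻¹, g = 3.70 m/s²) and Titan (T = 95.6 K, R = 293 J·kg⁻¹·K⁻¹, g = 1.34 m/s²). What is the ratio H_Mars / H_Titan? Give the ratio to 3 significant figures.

H = RT/g for each body.
H_Mars = 191 × 231 / 3.70 = 11925 m.
H_Titan = 293 × 95.6 / 1.34 = 20904 m.
H_Mars/H_Titan = 11925/20904 = 0.57046.

H_Mars/H_Titan ≈ 0.570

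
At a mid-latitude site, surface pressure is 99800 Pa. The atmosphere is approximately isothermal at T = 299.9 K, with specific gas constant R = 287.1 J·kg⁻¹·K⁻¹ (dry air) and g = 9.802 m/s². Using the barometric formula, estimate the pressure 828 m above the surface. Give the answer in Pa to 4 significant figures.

P ≈ 90820 Pa

Scale height: H = RT/g = 287.1 × 299.9 / 9.802 = 8784.1 m.
Barometric formula: P = P₀ exp(−z/H).
z/H = 828.00/8784.1 = 0.094261; exp(−0.094261) = 0.91005.
P = 99800 × 0.91005 = 90823 Pa.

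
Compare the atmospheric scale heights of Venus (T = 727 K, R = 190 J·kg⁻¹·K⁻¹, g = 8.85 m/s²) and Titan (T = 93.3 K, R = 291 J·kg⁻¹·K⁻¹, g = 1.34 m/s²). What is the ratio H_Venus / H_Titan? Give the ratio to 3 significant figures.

H_Venus/H_Titan ≈ 0.770

H = RT/g for each body.
H_Venus = 190 × 727 / 8.85 = 15608 m.
H_Titan = 291 × 93.3 / 1.34 = 20261 m.
H_Venus/H_Titan = 15608/20261 = 0.77035.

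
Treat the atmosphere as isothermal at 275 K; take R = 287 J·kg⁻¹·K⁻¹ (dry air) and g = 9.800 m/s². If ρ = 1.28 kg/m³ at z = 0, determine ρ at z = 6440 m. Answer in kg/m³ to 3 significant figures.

ρ ≈ 0.575 kg/m³

Scale height: H = RT/g = 287 × 275 / 9.800 = 8053.6 m.
In an isothermal atmosphere, density decays like pressure: ρ = ρ₀ exp(−z/H).
z/H = 6440.0/8053.6 = 0.79964; exp(−0.79964) = 0.44949.
ρ = 1.28 × 0.44949 = 0.57535 kg/m³.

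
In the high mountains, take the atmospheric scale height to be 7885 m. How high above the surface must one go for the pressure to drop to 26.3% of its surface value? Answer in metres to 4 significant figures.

z ≈ 10530 m

Set P/P₀ = exp(−z/H) = 0.263, so z = −H ln(0.263).
−ln(0.263) = 1.3356; z = 7885.0 × 1.3356 = 10531 m.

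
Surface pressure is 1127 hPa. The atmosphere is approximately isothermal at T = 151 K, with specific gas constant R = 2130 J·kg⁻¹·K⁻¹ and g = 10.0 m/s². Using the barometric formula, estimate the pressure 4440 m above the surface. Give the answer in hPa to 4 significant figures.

Scale height: H = RT/g = 2130 × 151 / 10.0 = 32163 m.
Barometric formula: P = P₀ exp(−z/H).
z/H = 4440.0/32163 = 0.13805; exp(−0.13805) = 0.87106.
P = 1127 × 0.87106 = 981.68 hPa.

P ≈ 981.7 hPa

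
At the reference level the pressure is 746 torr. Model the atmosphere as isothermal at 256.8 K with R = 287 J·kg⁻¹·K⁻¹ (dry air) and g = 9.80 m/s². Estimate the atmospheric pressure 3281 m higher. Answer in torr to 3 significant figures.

Scale height: H = RT/g = 287 × 256.8 / 9.80 = 7520.6 m.
Barometric formula: P = P₀ exp(−z/H).
z/H = 3281.0/7520.6 = 0.43627; exp(−0.43627) = 0.64644.
P = 746 × 0.64644 = 482.24 torr.

P ≈ 482 torr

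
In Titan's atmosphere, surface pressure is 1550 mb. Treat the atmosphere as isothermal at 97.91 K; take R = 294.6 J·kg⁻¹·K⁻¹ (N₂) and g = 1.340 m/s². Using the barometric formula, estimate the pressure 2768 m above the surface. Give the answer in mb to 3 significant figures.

P ≈ 1360 mb

Scale height: H = RT/g = 294.6 × 97.91 / 1.340 = 21526 m.
Barometric formula: P = P₀ exp(−z/H).
z/H = 2768.0/21526 = 0.12859; exp(−0.12859) = 0.87933.
P = 1550 × 0.87933 = 1363.0 mb.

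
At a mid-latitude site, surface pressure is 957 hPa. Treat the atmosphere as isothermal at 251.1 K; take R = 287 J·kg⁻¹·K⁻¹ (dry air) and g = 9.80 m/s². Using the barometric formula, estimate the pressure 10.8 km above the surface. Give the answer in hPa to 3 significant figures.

P ≈ 220 hPa

Scale height: H = RT/g = 287 × 251.1 / 9.80 = 7353.6 m.
Barometric formula: P = P₀ exp(−z/H).
z/H = 10800/7353.6 = 1.4687; exp(−1.4687) = 0.23022.
P = 957 × 0.23022 = 220.32 hPa.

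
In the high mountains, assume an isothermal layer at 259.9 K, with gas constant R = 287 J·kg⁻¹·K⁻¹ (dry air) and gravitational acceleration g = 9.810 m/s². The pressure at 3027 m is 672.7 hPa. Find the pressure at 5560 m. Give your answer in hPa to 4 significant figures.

Scale height: H = RT/g = 287 × 259.9 / 9.810 = 7603.6 m.
Between two levels, P₂ = P₁ exp(−Δz/H) with Δz = z₂ − z₁.
Δz = 5560.0 − 3027.0 = 2533.0 m; Δz/H = 2533.0/7603.6 = 0.33313.
P₂ = 672.7 × exp(−0.33313) = 672.7 × 0.71668 = 482.11 hPa.

P ≈ 482.1 hPa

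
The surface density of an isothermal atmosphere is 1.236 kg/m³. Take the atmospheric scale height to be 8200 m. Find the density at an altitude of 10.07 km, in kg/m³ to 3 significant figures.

In an isothermal atmosphere, density decays like pressure: ρ = ρ₀ exp(−z/H).
z/H = 10070/8200.0 = 1.2280; exp(−1.2280) = 0.29288.
ρ = 1.236 × 0.29288 = 0.36200 kg/m³.

ρ ≈ 0.362 kg/m³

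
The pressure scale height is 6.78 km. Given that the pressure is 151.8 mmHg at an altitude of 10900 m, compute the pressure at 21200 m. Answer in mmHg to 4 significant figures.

P ≈ 33.23 mmHg

Between two levels, P₂ = P₁ exp(−Δz/H) with Δz = z₂ − z₁.
Δz = 21200 − 10900 = 10300 m; Δz/H = 10300/6780.0 = 1.5192.
P₂ = 151.8 × exp(−1.5192) = 151.8 × 0.21889 = 33.228 mmHg.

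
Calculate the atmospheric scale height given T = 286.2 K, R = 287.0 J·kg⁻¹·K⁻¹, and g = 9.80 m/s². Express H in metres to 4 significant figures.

H ≈ 8382 m

The scale height of an isothermal atmosphere is H = RT/g.
H = 287.0 × 286.2 / 9.80 = 82139/9.80 = 8381.5 m.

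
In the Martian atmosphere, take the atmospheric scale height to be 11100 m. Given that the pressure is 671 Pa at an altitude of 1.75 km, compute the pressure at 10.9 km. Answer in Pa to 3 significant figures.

P ≈ 294 Pa

Between two levels, P₂ = P₁ exp(−Δz/H) with Δz = z₂ − z₁.
Δz = 10900 − 1750.0 = 9150.0 m; Δz/H = 9150.0/11100 = 0.82432.
P₂ = 671 × exp(−0.82432) = 671 × 0.43853 = 294.25 Pa.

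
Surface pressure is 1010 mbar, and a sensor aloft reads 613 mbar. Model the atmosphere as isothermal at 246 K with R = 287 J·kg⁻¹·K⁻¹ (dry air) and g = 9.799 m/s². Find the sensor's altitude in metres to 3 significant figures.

z ≈ 3600 m

Scale height: H = RT/g = 287 × 246 / 9.799 = 7205.0 m.
Invert the barometric formula: z = H ln(P₀/P).
P₀/P = 1010/613 = 1.6476; ln(1.6476) = 0.49932.
z = 7205.0 × 0.49932 = 3597.6 m.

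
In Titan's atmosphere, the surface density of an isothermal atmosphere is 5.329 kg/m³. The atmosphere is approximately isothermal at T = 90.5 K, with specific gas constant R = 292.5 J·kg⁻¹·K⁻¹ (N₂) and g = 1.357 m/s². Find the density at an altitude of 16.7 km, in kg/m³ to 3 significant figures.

Scale height: H = RT/g = 292.5 × 90.5 / 1.357 = 19507 m.
In an isothermal atmosphere, density decays like pressure: ρ = ρ₀ exp(−z/H).
z/H = 16700/19507 = 0.85610; exp(−0.85610) = 0.42482.
ρ = 5.329 × 0.42482 = 2.2639 kg/m³.

ρ ≈ 2.26 kg/m³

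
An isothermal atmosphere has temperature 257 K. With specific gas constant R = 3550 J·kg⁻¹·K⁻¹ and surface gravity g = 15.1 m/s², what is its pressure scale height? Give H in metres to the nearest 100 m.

H ≈ 60400 m

The scale height of an isothermal atmosphere is H = RT/g.
H = 3550 × 257 / 15.1 = 912350/15.1 = 60421 m.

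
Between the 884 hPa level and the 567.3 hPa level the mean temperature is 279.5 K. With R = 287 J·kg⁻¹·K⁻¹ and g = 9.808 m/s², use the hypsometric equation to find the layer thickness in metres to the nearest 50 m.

Δz ≈ 3650 m

Hypsometric equation: Δz = (R T̄/g) ln(P₁/P₂).
R T̄/g = 287 × 279.5 / 9.808 = 8178.7 m.
ln(884/567.3) = ln(1.5583) = 0.44360.
Δz = 8178.7 × 0.44360 = 3628.1 m.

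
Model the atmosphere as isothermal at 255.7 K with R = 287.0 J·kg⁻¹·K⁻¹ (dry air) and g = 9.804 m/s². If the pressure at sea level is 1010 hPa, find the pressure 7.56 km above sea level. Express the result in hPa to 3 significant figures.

Scale height: H = RT/g = 287.0 × 255.7 / 9.804 = 7485.3 m.
Barometric formula: P = P₀ exp(−z/H).
z/H = 7560.0/7485.3 = 1.0100; exp(−1.0100) = 0.36422.
P = 1010 × 0.36422 = 367.86 hPa.

P ≈ 368 hPa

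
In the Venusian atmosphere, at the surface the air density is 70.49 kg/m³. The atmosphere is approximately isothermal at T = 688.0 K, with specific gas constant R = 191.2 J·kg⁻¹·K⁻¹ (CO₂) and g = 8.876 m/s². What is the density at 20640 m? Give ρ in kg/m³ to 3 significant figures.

Scale height: H = RT/g = 191.2 × 688.0 / 8.876 = 14820 m.
In an isothermal atmosphere, density decays like pressure: ρ = ρ₀ exp(−z/H).
z/H = 20640/14820 = 1.3927; exp(−1.3927) = 0.24840.
ρ = 70.49 × 0.24840 = 17.510 kg/m³.

ρ ≈ 17.5 kg/m³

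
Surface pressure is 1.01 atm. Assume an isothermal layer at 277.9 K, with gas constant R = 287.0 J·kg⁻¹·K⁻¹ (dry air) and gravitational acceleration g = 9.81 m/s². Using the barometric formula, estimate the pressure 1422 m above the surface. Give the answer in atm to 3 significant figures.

P ≈ 0.848 atm

Scale height: H = RT/g = 287.0 × 277.9 / 9.81 = 8130.2 m.
Barometric formula: P = P₀ exp(−z/H).
z/H = 1422.0/8130.2 = 0.17490; exp(−0.17490) = 0.83954.
P = 1.01 × 0.83954 = 0.84794 atm.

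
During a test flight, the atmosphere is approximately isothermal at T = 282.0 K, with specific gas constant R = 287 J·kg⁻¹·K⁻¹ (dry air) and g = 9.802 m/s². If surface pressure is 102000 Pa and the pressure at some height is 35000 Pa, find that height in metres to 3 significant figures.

Scale height: H = RT/g = 287 × 282.0 / 9.802 = 8256.9 m.
Invert the barometric formula: z = H ln(P₀/P).
P₀/P = 102000/35000 = 2.9143; ln(2.9143) = 1.0696.
z = 8256.9 × 1.0696 = 8831.6 m.

z ≈ 8830 m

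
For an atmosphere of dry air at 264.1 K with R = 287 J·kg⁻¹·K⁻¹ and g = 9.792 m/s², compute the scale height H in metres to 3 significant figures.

H ≈ 7740 m

The scale height of an isothermal atmosphere is H = RT/g.
H = 287 × 264.1 / 9.792 = 75797/9.792 = 7740.7 m.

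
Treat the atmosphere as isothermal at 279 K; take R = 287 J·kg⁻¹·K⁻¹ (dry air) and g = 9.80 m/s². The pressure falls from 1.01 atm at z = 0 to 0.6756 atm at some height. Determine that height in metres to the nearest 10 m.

z ≈ 3290 m

Scale height: H = RT/g = 287 × 279 / 9.80 = 8170.7 m.
Invert the barometric formula: z = H ln(P₀/P).
P₀/P = 1.01/0.6756 = 1.4950; ln(1.4950) = 0.40213.
z = 8170.7 × 0.40213 = 3285.7 m.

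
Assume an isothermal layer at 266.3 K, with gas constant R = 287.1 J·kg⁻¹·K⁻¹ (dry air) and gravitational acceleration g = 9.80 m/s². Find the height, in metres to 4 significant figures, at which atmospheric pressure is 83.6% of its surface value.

z ≈ 1397 m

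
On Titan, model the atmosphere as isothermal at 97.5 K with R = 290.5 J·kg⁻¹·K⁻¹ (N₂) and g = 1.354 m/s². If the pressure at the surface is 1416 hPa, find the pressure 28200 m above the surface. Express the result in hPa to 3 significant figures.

Scale height: H = RT/g = 290.5 × 97.5 / 1.354 = 20919 m.
Barometric formula: P = P₀ exp(−z/H).
z/H = 28200/20919 = 1.3481; exp(−1.3481) = 0.25973.
P = 1416 × 0.25973 = 367.78 hPa.

P ≈ 368 hPa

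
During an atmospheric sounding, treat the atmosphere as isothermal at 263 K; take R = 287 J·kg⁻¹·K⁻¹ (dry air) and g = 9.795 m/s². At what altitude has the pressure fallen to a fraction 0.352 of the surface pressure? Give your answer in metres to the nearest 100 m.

z ≈ 8000 m

Scale height: H = RT/g = 287 × 263 / 9.795 = 7706.1 m.
Set P/P₀ = exp(−z/H) = 0.352, so z = −H ln(0.352).
−ln(0.352) = 1.0441; z = 7706.1 × 1.0441 = 8045.9 m.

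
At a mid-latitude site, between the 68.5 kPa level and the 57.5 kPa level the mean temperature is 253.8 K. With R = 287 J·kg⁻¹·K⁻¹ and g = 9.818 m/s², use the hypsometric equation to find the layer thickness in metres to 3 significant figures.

Hypsometric equation: Δz = (R T̄/g) ln(P₁/P₂).
R T̄/g = 287 × 253.8 / 9.818 = 7419.1 m.
ln(68.5/57.5) = ln(1.1913) = 0.17505.
Δz = 7419.1 × 0.17505 = 1298.7 m.

Δz ≈ 1300 m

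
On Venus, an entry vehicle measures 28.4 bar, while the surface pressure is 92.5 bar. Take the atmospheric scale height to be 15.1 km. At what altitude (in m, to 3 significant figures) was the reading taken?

z ≈ 17800 m

Invert the barometric formula: z = H ln(P₀/P).
P₀/P = 92.5/28.4 = 3.2570; ln(3.2570) = 1.1808.
z = 15100 × 1.1808 = 17830 m.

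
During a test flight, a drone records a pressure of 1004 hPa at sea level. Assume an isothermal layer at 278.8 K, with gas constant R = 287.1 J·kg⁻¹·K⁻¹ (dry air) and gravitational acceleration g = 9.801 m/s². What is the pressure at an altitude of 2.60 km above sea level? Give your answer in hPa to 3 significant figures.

P ≈ 730 hPa

Scale height: H = RT/g = 287.1 × 278.8 / 9.801 = 8166.9 m.
Barometric formula: P = P₀ exp(−z/H).
z/H = 2600.0/8166.9 = 0.31836; exp(−0.31836) = 0.72734.
P = 1004 × 0.72734 = 730.25 hPa.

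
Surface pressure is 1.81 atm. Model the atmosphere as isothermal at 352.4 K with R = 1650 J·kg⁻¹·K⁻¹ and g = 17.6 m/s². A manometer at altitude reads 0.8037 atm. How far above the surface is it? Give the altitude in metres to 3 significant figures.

Scale height: H = RT/g = 1650 × 352.4 / 17.6 = 33038 m.
Invert the barometric formula: z = H ln(P₀/P).
P₀/P = 1.81/0.8037 = 2.2521; ln(2.2521) = 0.81186.
z = 33038 × 0.81186 = 26822 m.

z ≈ 26800 m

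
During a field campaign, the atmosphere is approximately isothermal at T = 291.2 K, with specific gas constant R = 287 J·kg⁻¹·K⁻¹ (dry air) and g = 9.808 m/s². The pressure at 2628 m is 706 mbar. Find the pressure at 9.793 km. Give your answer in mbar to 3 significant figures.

Scale height: H = RT/g = 287 × 291.2 / 9.808 = 8521.0 m.
Between two levels, P₂ = P₁ exp(−Δz/H) with Δz = z₂ − z₁.
Δz = 9793.0 − 2628.0 = 7165.0 m; Δz/H = 7165.0/8521.0 = 0.84086.
P₂ = 706 × exp(−0.84086) = 706 × 0.43134 = 304.53 mbar.

P ≈ 305 mbar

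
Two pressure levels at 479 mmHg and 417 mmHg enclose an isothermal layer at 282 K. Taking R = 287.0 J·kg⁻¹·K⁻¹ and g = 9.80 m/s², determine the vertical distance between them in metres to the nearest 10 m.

Hypsometric equation: Δz = (R T̄/g) ln(P₁/P₂).
R T̄/g = 287.0 × 282 / 9.80 = 8258.6 m.
ln(479/417) = ln(1.1487) = 0.13863.
Δz = 8258.6 × 0.13863 = 1144.9 m.

Δz ≈ 1140 m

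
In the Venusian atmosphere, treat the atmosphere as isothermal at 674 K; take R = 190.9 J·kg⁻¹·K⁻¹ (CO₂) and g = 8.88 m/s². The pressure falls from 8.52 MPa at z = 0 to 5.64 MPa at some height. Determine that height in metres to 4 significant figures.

Scale height: H = RT/g = 190.9 × 674 / 8.88 = 14489 m.
Invert the barometric formula: z = H ln(P₀/P).
P₀/P = 8.52/5.64 = 1.5106; ln(1.5106) = 0.41251.
z = 14489 × 0.41251 = 5976.9 m.

z ≈ 5977 m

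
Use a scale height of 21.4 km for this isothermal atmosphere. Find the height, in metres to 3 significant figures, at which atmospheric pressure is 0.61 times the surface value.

Set P/P₀ = exp(−z/H) = 0.61, so z = −H ln(0.61).
−ln(0.61) = 0.49430; z = 21400 × 0.49430 = 10578 m.

z ≈ 10600 m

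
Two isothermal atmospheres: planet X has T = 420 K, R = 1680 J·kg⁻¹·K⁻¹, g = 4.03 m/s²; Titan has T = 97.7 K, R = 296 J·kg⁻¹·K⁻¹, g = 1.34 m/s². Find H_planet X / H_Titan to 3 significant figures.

H = RT/g for each body.
H_planet X = 1680 × 420 / 4.03 = 175090 m.
H_Titan = 296 × 97.7 / 1.34 = 21581 m.
H_planet X/H_Titan = 175090/21581 = 8.1132.

H_planet X/H_Titan ≈ 8.11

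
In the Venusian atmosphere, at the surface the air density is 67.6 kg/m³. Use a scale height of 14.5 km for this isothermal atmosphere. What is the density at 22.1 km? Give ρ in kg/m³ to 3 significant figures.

ρ ≈ 14.7 kg/m³

In an isothermal atmosphere, density decays like pressure: ρ = ρ₀ exp(−z/H).
z/H = 22100/14500 = 1.5241; exp(−1.5241) = 0.21782.
ρ = 67.6 × 0.21782 = 14.725 kg/m³.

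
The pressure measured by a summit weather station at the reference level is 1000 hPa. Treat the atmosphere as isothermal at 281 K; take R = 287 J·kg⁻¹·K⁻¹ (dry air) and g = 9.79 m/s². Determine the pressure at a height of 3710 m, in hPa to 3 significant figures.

P ≈ 637 hPa

Scale height: H = RT/g = 287 × 281 / 9.79 = 8237.7 m.
Barometric formula: P = P₀ exp(−z/H).
z/H = 3710.0/8237.7 = 0.45037; exp(−0.45037) = 0.63739.
P = 1000 × 0.63739 = 637.39 hPa.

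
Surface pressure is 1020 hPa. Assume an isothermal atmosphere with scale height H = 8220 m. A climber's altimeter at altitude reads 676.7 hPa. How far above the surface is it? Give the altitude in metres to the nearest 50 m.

z ≈ 3350 m

Invert the barometric formula: z = H ln(P₀/P).
P₀/P = 1020/676.7 = 1.5073; ln(1.5073) = 0.41032.
z = 8220.0 × 0.41032 = 3372.8 m.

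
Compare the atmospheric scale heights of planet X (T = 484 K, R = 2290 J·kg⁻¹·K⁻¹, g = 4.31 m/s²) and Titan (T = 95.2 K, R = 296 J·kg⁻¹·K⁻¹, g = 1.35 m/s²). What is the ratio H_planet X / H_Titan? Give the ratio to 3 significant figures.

H_planet X/H_Titan ≈ 12.3

H = RT/g for each body.
H_planet X = 2290 × 484 / 4.31 = 257160 m.
H_Titan = 296 × 95.2 / 1.35 = 20873 m.
H_planet X/H_Titan = 257160/20873 = 12.320.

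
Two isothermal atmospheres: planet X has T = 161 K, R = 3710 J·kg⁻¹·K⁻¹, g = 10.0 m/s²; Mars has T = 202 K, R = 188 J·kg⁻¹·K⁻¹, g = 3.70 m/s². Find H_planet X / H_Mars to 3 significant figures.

H_planet X/H_Mars ≈ 5.82

H = RT/g for each body.
H_planet X = 3710 × 161 / 10.0 = 59731 m.
H_Mars = 188 × 202 / 3.70 = 10264 m.
H_planet X/H_Mars = 59731/10264 = 5.8195.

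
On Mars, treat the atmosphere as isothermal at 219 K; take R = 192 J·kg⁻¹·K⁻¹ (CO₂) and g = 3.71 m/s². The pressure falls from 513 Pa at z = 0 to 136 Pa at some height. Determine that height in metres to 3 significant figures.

z ≈ 15000 m

Scale height: H = RT/g = 192 × 219 / 3.71 = 11334 m.
Invert the barometric formula: z = H ln(P₀/P).
P₀/P = 513/136 = 3.7721; ln(3.7721) = 1.3276.
z = 11334 × 1.3276 = 15047 m.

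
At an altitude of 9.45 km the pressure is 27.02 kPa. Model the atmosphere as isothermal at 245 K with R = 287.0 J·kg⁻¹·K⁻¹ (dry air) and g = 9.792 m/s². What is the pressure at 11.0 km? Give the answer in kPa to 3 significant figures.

Scale height: H = RT/g = 287.0 × 245 / 9.792 = 7180.9 m.
Between two levels, P₂ = P₁ exp(−Δz/H) with Δz = z₂ − z₁.
Δz = 11000 − 9450.0 = 1550.0 m; Δz/H = 1550.0/7180.9 = 0.21585.
P₂ = 27.02 × exp(−0.21585) = 27.02 × 0.80586 = 21.774 kPa.

P ≈ 21.8 kPa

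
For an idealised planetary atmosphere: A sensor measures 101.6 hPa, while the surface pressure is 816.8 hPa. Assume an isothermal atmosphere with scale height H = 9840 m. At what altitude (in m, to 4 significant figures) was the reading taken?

z ≈ 20510 m

Invert the barometric formula: z = H ln(P₀/P).
P₀/P = 816.8/101.6 = 8.0394; ln(8.0394) = 2.0844.
z = 9840.0 × 2.0844 = 20510 m.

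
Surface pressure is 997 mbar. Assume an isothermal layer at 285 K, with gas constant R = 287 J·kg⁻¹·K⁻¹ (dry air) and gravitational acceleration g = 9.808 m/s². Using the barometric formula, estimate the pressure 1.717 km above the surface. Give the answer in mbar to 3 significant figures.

Scale height: H = RT/g = 287 × 285 / 9.808 = 8339.6 m.
Barometric formula: P = P₀ exp(−z/H).
z/H = 1717.0/8339.6 = 0.20589; exp(−0.20589) = 0.81392.
P = 997 × 0.81392 = 811.48 mbar.

P ≈ 811 mbar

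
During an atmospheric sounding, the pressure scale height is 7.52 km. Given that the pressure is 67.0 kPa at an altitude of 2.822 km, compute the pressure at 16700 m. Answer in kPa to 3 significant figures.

Between two levels, P₂ = P₁ exp(−Δz/H) with Δz = z₂ − z₁.
Δz = 16700 − 2822.0 = 13878 m; Δz/H = 13878/7520.0 = 1.8455.
P₂ = 67.0 × exp(−1.8455) = 67.0 × 0.15795 = 10.583 kPa.

P ≈ 10.6 kPa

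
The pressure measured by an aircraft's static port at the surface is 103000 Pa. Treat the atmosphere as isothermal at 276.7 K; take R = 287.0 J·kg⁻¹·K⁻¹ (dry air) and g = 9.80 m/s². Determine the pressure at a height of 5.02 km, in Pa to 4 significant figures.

P ≈ 55440 Pa

Scale height: H = RT/g = 287.0 × 276.7 / 9.80 = 8103.4 m.
Barometric formula: P = P₀ exp(−z/H).
z/H = 5020.0/8103.4 = 0.61949; exp(−0.61949) = 0.53822.
P = 103000 × 0.53822 = 55437 Pa.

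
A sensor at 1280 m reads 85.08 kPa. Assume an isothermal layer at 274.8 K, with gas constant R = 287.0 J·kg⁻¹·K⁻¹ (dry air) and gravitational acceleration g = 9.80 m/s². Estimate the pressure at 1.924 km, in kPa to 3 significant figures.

Scale height: H = RT/g = 287.0 × 274.8 / 9.80 = 8047.7 m.
Between two levels, P₂ = P₁ exp(−Δz/H) with Δz = z₂ − z₁.
Δz = 1924.0 − 1280.0 = 644.00 m; Δz/H = 644.00/8047.7 = 0.080023.
P₂ = 85.08 × exp(−0.080023) = 85.08 × 0.92310 = 78.537 kPa.

P ≈ 78.5 kPa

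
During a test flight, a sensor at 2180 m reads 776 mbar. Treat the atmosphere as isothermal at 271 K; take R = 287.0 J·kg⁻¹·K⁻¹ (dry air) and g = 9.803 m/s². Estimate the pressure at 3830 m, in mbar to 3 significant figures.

P ≈ 630 mbar

Scale height: H = RT/g = 287.0 × 271 / 9.803 = 7934.0 m.
Between two levels, P₂ = P₁ exp(−Δz/H) with Δz = z₂ − z₁.
Δz = 3830.0 − 2180.0 = 1650.0 m; Δz/H = 1650.0/7934.0 = 0.20797.
P₂ = 776 × exp(−0.20797) = 776 × 0.81223 = 630.29 mbar.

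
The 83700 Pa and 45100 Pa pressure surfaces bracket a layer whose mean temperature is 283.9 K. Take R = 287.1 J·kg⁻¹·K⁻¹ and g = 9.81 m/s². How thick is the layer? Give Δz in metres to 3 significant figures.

Δz ≈ 5140 m

Hypsometric equation: Δz = (R T̄/g) ln(P₁/P₂).
R T̄/g = 287.1 × 283.9 / 9.81 = 8308.6 m.
ln(83700/45100) = ln(1.8559) = 0.61837.
Δz = 8308.6 × 0.61837 = 5137.8 m.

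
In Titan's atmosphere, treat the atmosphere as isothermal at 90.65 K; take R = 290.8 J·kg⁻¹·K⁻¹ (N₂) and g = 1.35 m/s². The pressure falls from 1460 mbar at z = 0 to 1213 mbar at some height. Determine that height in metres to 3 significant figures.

z ≈ 3620 m

Scale height: H = RT/g = 290.8 × 90.65 / 1.35 = 19527 m.
Invert the barometric formula: z = H ln(P₀/P).
P₀/P = 1460/1213 = 1.2036; ln(1.2036) = 0.18532.
z = 19527 × 0.18532 = 3618.7 m.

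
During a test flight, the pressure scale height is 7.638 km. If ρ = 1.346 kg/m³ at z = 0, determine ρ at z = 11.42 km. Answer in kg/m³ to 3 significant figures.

ρ ≈ 0.302 kg/m³

In an isothermal atmosphere, density decays like pressure: ρ = ρ₀ exp(−z/H).
z/H = 11420/7638.0 = 1.4952; exp(−1.4952) = 0.22420.
ρ = 1.346 × 0.22420 = 0.30177 kg/m³.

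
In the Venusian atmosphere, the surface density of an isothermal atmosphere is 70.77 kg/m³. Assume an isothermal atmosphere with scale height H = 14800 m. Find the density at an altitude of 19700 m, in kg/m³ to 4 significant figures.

ρ ≈ 18.70 kg/m³

In an isothermal atmosphere, density decays like pressure: ρ = ρ₀ exp(−z/H).
z/H = 19700/14800 = 1.3311; exp(−1.3311) = 0.26419.
ρ = 70.77 × 0.26419 = 18.697 kg/m³.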